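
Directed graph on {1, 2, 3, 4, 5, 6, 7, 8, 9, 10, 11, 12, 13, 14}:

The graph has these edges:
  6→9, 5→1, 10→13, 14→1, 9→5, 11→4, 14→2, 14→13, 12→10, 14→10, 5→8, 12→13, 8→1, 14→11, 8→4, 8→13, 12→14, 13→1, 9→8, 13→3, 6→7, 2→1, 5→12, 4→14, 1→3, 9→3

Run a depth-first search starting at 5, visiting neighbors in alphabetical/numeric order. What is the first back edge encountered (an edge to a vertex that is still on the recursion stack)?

DFS from 5 (visiting neighbors in alphabetical/numeric order); mark gray on enter, black on exit:
5 gray
  1 gray
    3 gray
    3 black
  1 black
  8 gray
    8→1: 1 black — skip
    4 gray
      14 gray
        14→1: 1 black — skip
        2 gray
          2→1: 1 black — skip
        2 black
        10 gray
          13 gray
            13→1: 1 black — skip
            13→3: 3 black — skip
          13 black
        10 black
        11 gray
          11→4: 4 is gray → back edge
First back edge: 11 → 4.

11→4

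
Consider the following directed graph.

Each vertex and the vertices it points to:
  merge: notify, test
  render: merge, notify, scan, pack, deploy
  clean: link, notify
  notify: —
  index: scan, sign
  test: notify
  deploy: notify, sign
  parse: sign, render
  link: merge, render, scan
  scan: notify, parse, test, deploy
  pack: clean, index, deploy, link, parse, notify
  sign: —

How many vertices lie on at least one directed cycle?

7

A vertex is on a directed cycle iff it belongs to a strongly connected component of size ≥ 2 (or has a self-loop).
The vertices on cycles are {link, pack, scan, clean, index, parse, render} — 7 in total.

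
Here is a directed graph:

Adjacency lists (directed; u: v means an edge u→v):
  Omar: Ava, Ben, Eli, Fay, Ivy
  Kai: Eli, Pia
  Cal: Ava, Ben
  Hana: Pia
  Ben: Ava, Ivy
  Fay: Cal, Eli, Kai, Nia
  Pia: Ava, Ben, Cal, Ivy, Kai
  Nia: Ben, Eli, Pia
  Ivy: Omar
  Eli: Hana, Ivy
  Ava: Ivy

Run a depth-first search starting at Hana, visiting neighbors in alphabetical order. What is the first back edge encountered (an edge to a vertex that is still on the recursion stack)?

Omar→Ava

DFS from Hana (visiting neighbors in alphabetical order); mark gray on enter, black on exit:
Hana gray
  Pia gray
    Ava gray
      Ivy gray
        Omar gray
          Omar→Ava: Ava is gray → back edge
First back edge: Omar → Ava.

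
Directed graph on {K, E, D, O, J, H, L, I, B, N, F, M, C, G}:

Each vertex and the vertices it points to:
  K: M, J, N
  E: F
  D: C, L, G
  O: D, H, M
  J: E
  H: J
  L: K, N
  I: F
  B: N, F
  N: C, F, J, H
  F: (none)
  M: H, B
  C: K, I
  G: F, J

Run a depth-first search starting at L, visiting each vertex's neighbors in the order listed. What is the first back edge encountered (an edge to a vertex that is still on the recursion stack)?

DFS from L (visiting each vertex's neighbors in the order listed); mark gray on enter, black on exit:
L gray
  K gray
    M gray
      H gray
        J gray
          E gray
            F gray
            F black
          E black
        J black
      H black
      B gray
        N gray
          C gray
            C→K: K is gray → back edge
First back edge: C → K.

C->K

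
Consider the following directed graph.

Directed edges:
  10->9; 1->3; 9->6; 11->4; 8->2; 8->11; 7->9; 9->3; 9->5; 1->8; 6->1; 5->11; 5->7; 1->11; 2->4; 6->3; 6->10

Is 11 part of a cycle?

No

11 lies on a cycle iff there is a path from 11 back to itself.
Exploring from 11, it never reaches itself; equivalently, its strongly connected component is a singleton.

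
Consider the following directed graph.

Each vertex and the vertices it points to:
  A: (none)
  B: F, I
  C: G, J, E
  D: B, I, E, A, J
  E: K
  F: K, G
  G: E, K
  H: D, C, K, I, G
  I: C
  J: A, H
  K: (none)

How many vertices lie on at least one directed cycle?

A vertex is on a directed cycle iff it belongs to a strongly connected component of size ≥ 2 (or has a self-loop).
The vertices on cycles are {B, C, D, H, I, J} — 6 in total.

6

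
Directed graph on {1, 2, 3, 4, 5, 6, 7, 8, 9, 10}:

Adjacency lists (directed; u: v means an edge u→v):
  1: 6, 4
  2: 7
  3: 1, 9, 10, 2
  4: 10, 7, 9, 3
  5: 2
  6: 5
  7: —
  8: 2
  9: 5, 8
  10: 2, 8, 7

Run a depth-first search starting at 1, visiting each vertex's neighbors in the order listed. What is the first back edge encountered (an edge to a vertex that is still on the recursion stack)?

3->1

DFS from 1 (visiting each vertex's neighbors in the order listed); mark gray on enter, black on exit:
1 gray
  6 gray
    5 gray
      2 gray
        7 gray
        7 black
      2 black
    5 black
  6 black
  4 gray
    10 gray
      10→2: 2 black — skip
      8 gray
        8→2: 2 black — skip
      8 black
      10→7: 7 black — skip
    10 black
    4→7: 7 black — skip
    9 gray
      9→5: 5 black — skip
      9→8: 8 black — skip
    9 black
    3 gray
      3→1: 1 is gray → back edge
First back edge: 3 → 1.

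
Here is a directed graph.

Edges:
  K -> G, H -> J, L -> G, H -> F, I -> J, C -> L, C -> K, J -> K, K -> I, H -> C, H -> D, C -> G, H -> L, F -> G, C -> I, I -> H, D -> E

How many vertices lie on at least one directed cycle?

A vertex is on a directed cycle iff it belongs to a strongly connected component of size ≥ 2 (or has a self-loop).
The vertices on cycles are {C, H, I, J, K} — 5 in total.

5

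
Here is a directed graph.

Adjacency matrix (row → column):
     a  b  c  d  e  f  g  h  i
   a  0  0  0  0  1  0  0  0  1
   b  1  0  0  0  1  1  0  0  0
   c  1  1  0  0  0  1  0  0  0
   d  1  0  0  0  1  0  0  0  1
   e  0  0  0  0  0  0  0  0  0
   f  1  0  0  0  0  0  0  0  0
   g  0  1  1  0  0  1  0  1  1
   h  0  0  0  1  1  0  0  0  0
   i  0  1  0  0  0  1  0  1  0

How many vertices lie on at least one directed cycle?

6

A vertex is on a directed cycle iff it belongs to a strongly connected component of size ≥ 2 (or has a self-loop).
The vertices on cycles are {a, b, d, f, h, i} — 6 in total.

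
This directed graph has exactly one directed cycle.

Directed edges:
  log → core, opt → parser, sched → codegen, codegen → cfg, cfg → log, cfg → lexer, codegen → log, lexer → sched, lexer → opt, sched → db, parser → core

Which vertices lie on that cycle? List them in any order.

DFS with gray/black marking from sched:
sched gray
  db gray
  db black
  codegen gray
    log gray
      core gray
      core black
    log black
    cfg gray
      cfg→log: log black — skip
      lexer gray
        lexer→sched: sched is gray → back edge
Back edge closes the cycle sched → codegen → cfg → lexer → sched; its vertices are {cfg, lexer, sched, codegen}.

cfg, lexer, sched, codegen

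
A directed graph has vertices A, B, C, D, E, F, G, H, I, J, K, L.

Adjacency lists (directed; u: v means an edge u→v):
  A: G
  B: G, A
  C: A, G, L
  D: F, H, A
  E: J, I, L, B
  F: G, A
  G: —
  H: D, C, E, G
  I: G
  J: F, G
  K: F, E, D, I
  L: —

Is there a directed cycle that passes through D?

D is on a cycle iff D can reach itself via ≥1 edge.
D → H → D — yes.

Yes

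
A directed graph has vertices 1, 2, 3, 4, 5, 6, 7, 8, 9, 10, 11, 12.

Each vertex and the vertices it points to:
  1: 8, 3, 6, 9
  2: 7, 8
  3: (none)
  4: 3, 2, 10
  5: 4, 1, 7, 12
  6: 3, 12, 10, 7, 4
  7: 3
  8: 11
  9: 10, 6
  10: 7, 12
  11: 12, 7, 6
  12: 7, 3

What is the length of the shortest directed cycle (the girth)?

5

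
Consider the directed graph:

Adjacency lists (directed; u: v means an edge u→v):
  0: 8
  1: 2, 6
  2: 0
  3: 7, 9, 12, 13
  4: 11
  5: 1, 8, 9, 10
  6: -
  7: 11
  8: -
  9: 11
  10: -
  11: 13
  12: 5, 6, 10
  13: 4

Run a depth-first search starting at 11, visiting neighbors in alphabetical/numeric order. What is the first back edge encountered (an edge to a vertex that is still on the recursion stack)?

4→11

DFS from 11 (visiting neighbors in alphabetical/numeric order); mark gray on enter, black on exit:
11 gray
  13 gray
    4 gray
      4→11: 11 is gray → back edge
First back edge: 4 → 11.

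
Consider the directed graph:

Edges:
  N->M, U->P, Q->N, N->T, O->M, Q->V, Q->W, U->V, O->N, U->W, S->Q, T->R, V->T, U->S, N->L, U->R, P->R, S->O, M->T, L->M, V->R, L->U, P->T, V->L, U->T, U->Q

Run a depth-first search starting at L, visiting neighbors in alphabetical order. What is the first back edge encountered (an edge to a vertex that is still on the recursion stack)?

N→L

DFS from L (visiting neighbors in alphabetical order); mark gray on enter, black on exit:
L gray
  M gray
    T gray
      R gray
      R black
    T black
  M black
  U gray
    P gray
      P→R: R black — skip
      P→T: T black — skip
    P black
    Q gray
      N gray
        N→L: L is gray → back edge
First back edge: N → L.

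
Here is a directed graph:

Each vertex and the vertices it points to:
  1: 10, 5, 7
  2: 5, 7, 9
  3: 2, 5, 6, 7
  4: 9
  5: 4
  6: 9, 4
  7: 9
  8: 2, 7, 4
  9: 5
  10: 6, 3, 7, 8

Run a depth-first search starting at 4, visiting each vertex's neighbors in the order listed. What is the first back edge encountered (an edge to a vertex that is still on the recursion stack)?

DFS from 4 (visiting each vertex's neighbors in the order listed); mark gray on enter, black on exit:
4 gray
  9 gray
    5 gray
      5→4: 4 is gray → back edge
First back edge: 5 → 4.

5→4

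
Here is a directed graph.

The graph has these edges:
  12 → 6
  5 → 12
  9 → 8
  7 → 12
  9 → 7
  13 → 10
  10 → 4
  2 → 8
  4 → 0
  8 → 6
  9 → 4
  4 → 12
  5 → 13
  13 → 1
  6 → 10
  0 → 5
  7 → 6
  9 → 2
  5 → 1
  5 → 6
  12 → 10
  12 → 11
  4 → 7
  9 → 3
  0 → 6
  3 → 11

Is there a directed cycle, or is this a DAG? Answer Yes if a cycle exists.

Yes

DFS with white/gray/black marking, starting from 6:
6 gray
  10 gray
    4 gray
      7 gray
        12 gray
          12→6: 6 is gray → back edge
Back edge found, so a cycle exists: 6 → 10 → 4 → 7 → 12 → 6.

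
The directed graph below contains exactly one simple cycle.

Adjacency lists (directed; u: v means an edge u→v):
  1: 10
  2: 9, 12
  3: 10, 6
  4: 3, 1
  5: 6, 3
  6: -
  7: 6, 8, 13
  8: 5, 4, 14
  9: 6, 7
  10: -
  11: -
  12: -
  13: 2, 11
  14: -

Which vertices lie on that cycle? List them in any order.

DFS with gray/black marking from 7:
7 gray
  6 gray
  6 black
  8 gray
    5 gray
      5→6: 6 black — skip
      3 gray
        10 gray
        10 black
        3→6: 6 black — skip
      3 black
    5 black
    4 gray
      4→3: 3 black — skip
      1 gray
        1→10: 10 black — skip
      1 black
    4 black
    14 gray
    14 black
  8 black
  13 gray
    2 gray
      9 gray
        9→6: 6 black — skip
        9→7: 7 is gray → back edge
Back edge closes the cycle 7 → 13 → 2 → 9 → 7; its vertices are {2, 7, 9, 13}.

2, 7, 9, 13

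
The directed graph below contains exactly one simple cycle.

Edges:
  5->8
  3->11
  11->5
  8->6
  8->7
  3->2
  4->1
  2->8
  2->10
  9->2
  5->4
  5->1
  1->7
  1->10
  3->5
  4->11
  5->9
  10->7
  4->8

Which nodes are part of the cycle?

DFS with gray/black marking from 5:
5 gray
  1 gray
    10 gray
      7 gray
      7 black
    10 black
    1→7: 7 black — skip
  1 black
  4 gray
    11 gray
      11→5: 5 is gray → back edge
Back edge closes the cycle 5 → 4 → 11 → 5; its vertices are {4, 5, 11}.

4, 5, 11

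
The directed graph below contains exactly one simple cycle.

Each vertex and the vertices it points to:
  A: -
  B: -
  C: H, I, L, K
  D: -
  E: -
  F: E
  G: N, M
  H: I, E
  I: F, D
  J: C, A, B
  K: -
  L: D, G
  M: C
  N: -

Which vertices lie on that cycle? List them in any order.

DFS with gray/black marking from C:
C gray
  H gray
    I gray
      F gray
        E gray
        E black
      F black
      D gray
      D black
    I black
    H→E: E black — skip
  H black
  C→I: I black — skip
  L gray
    L→D: D black — skip
    G gray
      N gray
      N black
      M gray
        M→C: C is gray → back edge
Back edge closes the cycle C → L → G → M → C; its vertices are {C, G, L, M}.

C, G, L, M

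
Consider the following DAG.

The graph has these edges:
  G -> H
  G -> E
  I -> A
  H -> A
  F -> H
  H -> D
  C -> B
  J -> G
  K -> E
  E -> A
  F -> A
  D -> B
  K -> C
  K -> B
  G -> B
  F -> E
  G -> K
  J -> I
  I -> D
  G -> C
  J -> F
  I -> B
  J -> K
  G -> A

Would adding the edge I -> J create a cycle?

Adding I→J creates a cycle iff J can already reach I.
Path from J: J → I.
So J → … → I → J is a cycle.

Yes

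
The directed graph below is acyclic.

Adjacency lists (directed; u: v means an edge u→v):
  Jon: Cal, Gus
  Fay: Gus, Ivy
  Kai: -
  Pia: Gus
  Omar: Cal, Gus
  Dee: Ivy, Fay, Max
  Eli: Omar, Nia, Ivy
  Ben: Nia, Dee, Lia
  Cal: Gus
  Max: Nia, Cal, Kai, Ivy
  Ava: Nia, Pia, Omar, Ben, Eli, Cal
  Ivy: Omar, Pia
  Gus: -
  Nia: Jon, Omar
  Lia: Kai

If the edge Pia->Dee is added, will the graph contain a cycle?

Yes

Adding Pia→Dee creates a cycle iff Dee can already reach Pia.
Path from Dee: Dee → Ivy → Pia.
So Dee → … → Pia → Dee is a cycle.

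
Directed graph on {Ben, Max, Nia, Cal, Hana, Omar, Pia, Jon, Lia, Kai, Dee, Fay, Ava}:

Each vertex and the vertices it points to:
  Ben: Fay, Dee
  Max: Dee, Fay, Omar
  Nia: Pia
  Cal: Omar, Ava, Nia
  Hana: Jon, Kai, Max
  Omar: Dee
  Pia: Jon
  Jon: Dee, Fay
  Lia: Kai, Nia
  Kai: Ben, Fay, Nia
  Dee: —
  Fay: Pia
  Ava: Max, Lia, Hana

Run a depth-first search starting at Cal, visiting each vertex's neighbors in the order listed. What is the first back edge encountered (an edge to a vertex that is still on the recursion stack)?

Jon→Fay

DFS from Cal (visiting each vertex's neighbors in the order listed); mark gray on enter, black on exit:
Cal gray
  Omar gray
    Dee gray
    Dee black
  Omar black
  Ava gray
    Max gray
      Max→Dee: Dee black — skip
      Fay gray
        Pia gray
          Jon gray
            Jon→Dee: Dee black — skip
            Jon→Fay: Fay is gray → back edge
First back edge: Jon → Fay.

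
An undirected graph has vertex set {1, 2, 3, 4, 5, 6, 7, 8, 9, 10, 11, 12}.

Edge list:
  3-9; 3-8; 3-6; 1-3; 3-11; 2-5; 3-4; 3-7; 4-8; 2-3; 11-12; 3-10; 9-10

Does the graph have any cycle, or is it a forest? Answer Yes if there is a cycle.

DFS, tracking each vertex's parent; an edge to a visited non-parent vertex closes a cycle.
Start from 4:
visit 4 (parent –)
  visit 8 (parent 4)
    8–4: parent, skip
    visit 3 (parent 8)
      visit 9 (parent 3)
        9–3: parent, skip
        visit 10 (parent 9)
          10–3: 3 visited and ≠ parent → cycle
Cycle: 3 – 9 – 10 – 3.

Yes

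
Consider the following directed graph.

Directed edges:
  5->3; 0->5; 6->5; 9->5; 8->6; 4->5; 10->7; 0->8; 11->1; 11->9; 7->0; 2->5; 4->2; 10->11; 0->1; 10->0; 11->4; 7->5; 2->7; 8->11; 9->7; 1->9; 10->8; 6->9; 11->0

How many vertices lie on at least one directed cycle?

A vertex is on a directed cycle iff it belongs to a strongly connected component of size ≥ 2 (or has a self-loop).
The vertices on cycles are {0, 1, 2, 4, 6, 7, 8, 9, 11} — 9 in total.

9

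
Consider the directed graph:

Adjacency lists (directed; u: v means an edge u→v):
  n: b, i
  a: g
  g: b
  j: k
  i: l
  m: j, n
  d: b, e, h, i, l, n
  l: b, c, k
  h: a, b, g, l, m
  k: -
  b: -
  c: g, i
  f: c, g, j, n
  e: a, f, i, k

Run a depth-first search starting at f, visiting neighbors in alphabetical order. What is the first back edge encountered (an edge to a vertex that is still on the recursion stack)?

l→c

DFS from f (visiting neighbors in alphabetical order); mark gray on enter, black on exit:
f gray
  c gray
    g gray
      b gray
      b black
    g black
    i gray
      l gray
        l→b: b black — skip
        l→c: c is gray → back edge
First back edge: l → c.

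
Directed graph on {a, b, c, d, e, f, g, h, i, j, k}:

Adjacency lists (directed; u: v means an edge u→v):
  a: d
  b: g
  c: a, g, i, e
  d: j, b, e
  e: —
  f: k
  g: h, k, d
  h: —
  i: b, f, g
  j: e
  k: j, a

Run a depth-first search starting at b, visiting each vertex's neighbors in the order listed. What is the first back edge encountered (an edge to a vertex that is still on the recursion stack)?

d→b

DFS from b (visiting each vertex's neighbors in the order listed); mark gray on enter, black on exit:
b gray
  g gray
    h gray
    h black
    k gray
      j gray
        e gray
        e black
      j black
      a gray
        d gray
          d→j: j black — skip
          d→b: b is gray → back edge
First back edge: d → b.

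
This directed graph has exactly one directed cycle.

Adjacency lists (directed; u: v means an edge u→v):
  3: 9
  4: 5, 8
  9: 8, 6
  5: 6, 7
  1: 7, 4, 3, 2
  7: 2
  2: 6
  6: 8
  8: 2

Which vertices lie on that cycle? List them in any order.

2, 6, 8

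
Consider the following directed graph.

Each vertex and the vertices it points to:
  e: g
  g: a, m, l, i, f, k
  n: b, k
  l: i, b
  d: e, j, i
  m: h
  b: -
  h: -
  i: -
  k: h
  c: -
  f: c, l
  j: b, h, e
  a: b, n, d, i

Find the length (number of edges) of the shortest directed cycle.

For each vertex v, BFS finds the shortest path from v back to v.
The shortest such closed walk is e → g → a → d → e, length 4.

4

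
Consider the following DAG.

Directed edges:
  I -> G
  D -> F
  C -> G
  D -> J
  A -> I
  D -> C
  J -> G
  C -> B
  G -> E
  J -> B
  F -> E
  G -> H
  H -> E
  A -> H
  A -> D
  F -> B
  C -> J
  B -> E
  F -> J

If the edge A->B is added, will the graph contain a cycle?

Adding A→B creates a cycle iff B can already reach A.
Explore from B: no path reaches A. The graph stays acyclic.

No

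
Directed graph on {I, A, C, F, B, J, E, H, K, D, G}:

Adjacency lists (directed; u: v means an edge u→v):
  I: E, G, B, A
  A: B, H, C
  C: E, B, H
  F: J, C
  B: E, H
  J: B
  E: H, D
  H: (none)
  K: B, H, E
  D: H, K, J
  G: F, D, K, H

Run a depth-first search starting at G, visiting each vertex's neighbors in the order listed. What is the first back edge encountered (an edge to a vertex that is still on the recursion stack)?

K→B

DFS from G (visiting each vertex's neighbors in the order listed); mark gray on enter, black on exit:
G gray
  F gray
    J gray
      B gray
        E gray
          H gray
          H black
          D gray
            D→H: H black — skip
            K gray
              K→B: B is gray → back edge
First back edge: K → B.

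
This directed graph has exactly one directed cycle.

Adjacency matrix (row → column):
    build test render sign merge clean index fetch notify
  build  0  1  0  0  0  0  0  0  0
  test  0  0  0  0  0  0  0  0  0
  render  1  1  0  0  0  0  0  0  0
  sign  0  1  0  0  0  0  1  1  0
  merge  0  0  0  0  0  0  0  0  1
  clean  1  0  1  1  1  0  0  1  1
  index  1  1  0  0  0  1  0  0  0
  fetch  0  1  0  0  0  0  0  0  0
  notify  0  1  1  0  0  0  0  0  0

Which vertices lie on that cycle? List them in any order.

DFS with gray/black marking from sign:
sign gray
  test gray
  test black
  index gray
    index→test: test black — skip
    clean gray
      render gray
        build gray
          build→test: test black — skip
        build black
        render→test: test black — skip
      render black
      clean→build: build black — skip
      clean→sign: sign is gray → back edge
Back edge closes the cycle sign → index → clean → sign; its vertices are {sign, clean, index}.

sign, clean, index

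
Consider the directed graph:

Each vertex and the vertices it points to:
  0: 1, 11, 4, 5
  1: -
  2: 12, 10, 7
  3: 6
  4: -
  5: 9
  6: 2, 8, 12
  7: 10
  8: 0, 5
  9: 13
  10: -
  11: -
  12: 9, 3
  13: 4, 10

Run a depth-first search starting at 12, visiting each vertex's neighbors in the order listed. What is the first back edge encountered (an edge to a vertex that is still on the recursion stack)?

DFS from 12 (visiting each vertex's neighbors in the order listed); mark gray on enter, black on exit:
12 gray
  9 gray
    13 gray
      4 gray
      4 black
      10 gray
      10 black
    13 black
  9 black
  3 gray
    6 gray
      2 gray
        2→12: 12 is gray → back edge
First back edge: 2 → 12.

2->12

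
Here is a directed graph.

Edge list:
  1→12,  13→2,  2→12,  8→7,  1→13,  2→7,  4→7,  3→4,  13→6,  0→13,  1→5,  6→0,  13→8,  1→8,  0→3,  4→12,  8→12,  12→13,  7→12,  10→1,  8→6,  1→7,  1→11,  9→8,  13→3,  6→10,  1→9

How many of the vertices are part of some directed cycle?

A vertex is on a directed cycle iff it belongs to a strongly connected component of size ≥ 2 (or has a self-loop).
The vertices on cycles are {0, 1, 2, 3, 4, 6, 7, 8, 9, 10, 12, 13} — 12 in total.

12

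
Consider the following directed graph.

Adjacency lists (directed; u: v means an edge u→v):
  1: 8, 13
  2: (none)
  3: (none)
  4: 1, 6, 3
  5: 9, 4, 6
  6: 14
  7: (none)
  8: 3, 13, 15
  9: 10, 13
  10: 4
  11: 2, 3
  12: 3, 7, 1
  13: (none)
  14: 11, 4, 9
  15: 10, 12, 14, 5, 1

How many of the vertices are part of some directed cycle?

10

A vertex is on a directed cycle iff it belongs to a strongly connected component of size ≥ 2 (or has a self-loop).
The vertices on cycles are {1, 4, 5, 6, 8, 9, 10, 12, 14, 15} — 10 in total.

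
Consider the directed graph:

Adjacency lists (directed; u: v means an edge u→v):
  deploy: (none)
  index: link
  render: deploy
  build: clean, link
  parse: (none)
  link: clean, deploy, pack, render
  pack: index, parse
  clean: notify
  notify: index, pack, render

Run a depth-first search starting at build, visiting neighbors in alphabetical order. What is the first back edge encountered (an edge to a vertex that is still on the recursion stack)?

link→clean

DFS from build (visiting neighbors in alphabetical order); mark gray on enter, black on exit:
build gray
  clean gray
    notify gray
      index gray
        link gray
          link→clean: clean is gray → back edge
First back edge: link → clean.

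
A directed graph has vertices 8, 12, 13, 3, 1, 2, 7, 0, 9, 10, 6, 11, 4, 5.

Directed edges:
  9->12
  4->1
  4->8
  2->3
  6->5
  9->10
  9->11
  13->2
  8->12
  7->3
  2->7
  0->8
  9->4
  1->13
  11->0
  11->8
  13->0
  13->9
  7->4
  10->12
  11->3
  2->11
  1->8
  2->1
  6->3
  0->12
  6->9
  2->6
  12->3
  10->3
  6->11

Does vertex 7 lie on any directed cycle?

7 is on a cycle iff 7 can reach itself via ≥1 edge.
7 → 4 → 1 → 13 → 2 → 7 — yes.

Yes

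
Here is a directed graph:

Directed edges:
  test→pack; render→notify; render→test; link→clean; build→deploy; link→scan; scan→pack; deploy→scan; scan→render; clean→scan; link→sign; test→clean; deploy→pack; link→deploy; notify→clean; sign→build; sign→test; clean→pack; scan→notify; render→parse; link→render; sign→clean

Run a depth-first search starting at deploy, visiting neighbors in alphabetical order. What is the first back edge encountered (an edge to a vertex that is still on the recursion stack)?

clean->scan

DFS from deploy (visiting neighbors in alphabetical order); mark gray on enter, black on exit:
deploy gray
  pack gray
  pack black
  scan gray
    notify gray
      clean gray
        clean→pack: pack black — skip
        clean→scan: scan is gray → back edge
First back edge: clean → scan.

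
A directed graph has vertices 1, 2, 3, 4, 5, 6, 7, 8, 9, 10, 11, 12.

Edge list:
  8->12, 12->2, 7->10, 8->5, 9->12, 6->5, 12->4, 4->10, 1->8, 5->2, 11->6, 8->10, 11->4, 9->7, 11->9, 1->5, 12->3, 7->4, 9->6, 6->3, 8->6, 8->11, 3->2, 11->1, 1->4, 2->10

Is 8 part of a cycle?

Yes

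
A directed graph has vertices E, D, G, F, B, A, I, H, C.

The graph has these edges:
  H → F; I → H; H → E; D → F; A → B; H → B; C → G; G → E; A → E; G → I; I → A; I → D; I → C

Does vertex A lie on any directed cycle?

No

A lies on a cycle iff there is a path from A back to itself.
Exploring from A, it never reaches itself; equivalently, its strongly connected component is a singleton.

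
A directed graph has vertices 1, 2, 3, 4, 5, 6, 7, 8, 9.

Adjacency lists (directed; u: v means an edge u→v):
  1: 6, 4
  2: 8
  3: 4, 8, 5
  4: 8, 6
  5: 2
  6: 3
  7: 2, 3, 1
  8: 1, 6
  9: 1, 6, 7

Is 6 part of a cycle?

6 is on a cycle iff 6 can reach itself via ≥1 edge.
6 → 3 → 4 → 6 — yes.

Yes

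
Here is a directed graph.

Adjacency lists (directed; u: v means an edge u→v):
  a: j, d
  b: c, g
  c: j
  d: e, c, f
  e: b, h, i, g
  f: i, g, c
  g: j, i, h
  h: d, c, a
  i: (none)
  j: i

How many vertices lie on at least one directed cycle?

7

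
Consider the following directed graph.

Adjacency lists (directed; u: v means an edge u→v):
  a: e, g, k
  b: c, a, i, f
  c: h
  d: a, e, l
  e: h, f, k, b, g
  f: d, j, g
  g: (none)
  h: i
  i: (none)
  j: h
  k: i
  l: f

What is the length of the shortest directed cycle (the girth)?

For each vertex v, BFS finds the shortest path from v back to v.
The shortest such closed walk is a → e → b → a, length 3.

3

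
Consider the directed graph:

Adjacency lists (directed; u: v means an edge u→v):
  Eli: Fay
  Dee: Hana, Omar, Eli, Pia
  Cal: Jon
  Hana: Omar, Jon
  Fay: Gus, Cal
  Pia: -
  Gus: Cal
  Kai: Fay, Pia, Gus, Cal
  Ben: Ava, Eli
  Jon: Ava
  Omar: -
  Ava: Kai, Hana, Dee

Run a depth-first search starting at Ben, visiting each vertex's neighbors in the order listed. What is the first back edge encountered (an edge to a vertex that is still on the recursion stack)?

Jon->Ava

DFS from Ben (visiting each vertex's neighbors in the order listed); mark gray on enter, black on exit:
Ben gray
  Ava gray
    Kai gray
      Fay gray
        Gus gray
          Cal gray
            Jon gray
              Jon→Ava: Ava is gray → back edge
First back edge: Jon → Ava.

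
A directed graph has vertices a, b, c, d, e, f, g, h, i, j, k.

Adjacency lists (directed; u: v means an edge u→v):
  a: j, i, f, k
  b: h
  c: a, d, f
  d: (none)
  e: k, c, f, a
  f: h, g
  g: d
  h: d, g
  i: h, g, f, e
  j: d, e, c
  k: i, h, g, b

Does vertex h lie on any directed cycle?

h lies on a cycle iff there is a path from h back to itself.
Exploring from h, it never reaches itself; equivalently, its strongly connected component is a singleton.

No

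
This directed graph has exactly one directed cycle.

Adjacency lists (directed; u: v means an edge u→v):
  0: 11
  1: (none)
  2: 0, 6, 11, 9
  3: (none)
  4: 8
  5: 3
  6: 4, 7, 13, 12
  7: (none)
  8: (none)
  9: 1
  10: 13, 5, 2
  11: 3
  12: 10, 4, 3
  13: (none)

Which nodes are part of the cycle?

DFS with gray/black marking from 2:
2 gray
  0 gray
    11 gray
      3 gray
      3 black
    11 black
  0 black
  6 gray
    4 gray
      8 gray
      8 black
    4 black
    7 gray
    7 black
    13 gray
    13 black
    12 gray
      10 gray
        10→13: 13 black — skip
        5 gray
          5→3: 3 black — skip
        5 black
        10→2: 2 is gray → back edge
Back edge closes the cycle 2 → 6 → 12 → 10 → 2; its vertices are {2, 6, 10, 12}.

2, 6, 10, 12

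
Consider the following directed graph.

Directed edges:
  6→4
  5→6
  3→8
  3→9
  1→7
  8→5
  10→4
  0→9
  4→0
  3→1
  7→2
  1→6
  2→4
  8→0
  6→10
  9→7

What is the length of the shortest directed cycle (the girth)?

5

For each vertex v, BFS finds the shortest path from v back to v.
The shortest such closed walk is 9 → 7 → 2 → 4 → 0 → 9, length 5.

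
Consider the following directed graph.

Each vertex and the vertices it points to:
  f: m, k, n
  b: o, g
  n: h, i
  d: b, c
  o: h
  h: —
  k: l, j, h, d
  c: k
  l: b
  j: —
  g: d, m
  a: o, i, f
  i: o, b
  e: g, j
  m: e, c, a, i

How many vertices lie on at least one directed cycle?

A vertex is on a directed cycle iff it belongs to a strongly connected component of size ≥ 2 (or has a self-loop).
The vertices on cycles are {a, b, c, d, e, f, g, i, k, l, m, n} — 12 in total.

12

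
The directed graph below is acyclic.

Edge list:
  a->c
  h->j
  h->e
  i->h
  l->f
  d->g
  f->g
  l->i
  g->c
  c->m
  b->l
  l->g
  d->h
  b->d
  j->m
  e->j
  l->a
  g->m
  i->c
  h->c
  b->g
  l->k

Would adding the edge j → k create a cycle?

No

Adding j→k creates a cycle iff k can already reach j.
Explore from k: no path reaches j. The graph stays acyclic.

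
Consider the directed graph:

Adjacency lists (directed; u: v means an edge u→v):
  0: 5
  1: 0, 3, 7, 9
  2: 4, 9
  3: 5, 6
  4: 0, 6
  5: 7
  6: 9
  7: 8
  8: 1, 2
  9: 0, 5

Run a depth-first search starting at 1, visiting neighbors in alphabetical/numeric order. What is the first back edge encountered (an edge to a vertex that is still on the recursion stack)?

DFS from 1 (visiting neighbors in alphabetical/numeric order); mark gray on enter, black on exit:
1 gray
  0 gray
    5 gray
      7 gray
        8 gray
          8→1: 1 is gray → back edge
First back edge: 8 → 1.

8→1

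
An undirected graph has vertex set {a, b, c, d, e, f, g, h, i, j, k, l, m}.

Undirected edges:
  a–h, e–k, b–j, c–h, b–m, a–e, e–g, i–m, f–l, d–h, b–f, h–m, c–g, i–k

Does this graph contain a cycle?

Yes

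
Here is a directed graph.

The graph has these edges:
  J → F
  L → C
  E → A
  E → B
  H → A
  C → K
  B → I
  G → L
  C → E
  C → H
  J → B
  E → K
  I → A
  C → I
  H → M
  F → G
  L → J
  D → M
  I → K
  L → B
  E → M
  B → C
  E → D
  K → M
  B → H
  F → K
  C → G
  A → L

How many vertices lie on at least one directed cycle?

10

A vertex is on a directed cycle iff it belongs to a strongly connected component of size ≥ 2 (or has a self-loop).
The vertices on cycles are {A, B, C, E, F, G, H, I, J, L} — 10 in total.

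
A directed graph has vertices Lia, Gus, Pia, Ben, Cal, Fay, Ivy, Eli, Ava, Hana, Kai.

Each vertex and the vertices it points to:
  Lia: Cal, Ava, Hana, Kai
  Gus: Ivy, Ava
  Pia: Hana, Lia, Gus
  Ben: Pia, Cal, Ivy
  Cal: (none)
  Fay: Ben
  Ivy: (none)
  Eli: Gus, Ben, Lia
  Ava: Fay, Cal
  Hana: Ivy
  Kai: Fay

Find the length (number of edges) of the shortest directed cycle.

5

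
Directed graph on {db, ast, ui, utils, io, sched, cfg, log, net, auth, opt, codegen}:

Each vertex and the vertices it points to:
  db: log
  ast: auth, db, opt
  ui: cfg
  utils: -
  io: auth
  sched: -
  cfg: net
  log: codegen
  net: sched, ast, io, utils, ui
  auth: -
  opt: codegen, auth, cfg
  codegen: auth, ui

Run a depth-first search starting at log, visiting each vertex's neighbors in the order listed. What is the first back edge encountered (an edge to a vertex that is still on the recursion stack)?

DFS from log (visiting each vertex's neighbors in the order listed); mark gray on enter, black on exit:
log gray
  codegen gray
    auth gray
    auth black
    ui gray
      cfg gray
        net gray
          sched gray
          sched black
          ast gray
            ast→auth: auth black — skip
            db gray
              db→log: log is gray → back edge
First back edge: db → log.

db→log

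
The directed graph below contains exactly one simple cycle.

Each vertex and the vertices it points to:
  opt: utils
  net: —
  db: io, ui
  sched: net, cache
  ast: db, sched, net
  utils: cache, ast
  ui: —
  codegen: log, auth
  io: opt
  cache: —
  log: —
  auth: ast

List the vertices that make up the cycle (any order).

db, io, ast, opt, utils

DFS with gray/black marking from ast:
ast gray
  db gray
    io gray
      opt gray
        utils gray
          cache gray
          cache black
          utils→ast: ast is gray → back edge
Back edge closes the cycle ast → db → io → opt → utils → ast; its vertices are {db, io, ast, opt, utils}.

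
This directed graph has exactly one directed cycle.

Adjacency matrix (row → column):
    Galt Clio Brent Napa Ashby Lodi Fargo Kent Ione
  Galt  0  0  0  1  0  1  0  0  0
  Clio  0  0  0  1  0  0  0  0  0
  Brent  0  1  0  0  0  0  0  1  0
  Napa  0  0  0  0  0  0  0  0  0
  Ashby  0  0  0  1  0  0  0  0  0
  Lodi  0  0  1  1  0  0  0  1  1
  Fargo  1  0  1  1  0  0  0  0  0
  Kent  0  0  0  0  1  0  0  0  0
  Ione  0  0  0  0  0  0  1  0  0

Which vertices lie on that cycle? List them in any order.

Galt, Ione, Lodi, Fargo

DFS with gray/black marking from Lodi:
Lodi gray
  Kent gray
    Ashby gray
      Napa gray
      Napa black
    Ashby black
  Kent black
  Lodi→Napa: Napa black — skip
  Ione gray
    Fargo gray
      Fargo→Napa: Napa black — skip
      Brent gray
        Brent→Kent: Kent black — skip
        Clio gray
          Clio→Napa: Napa black — skip
        Clio black
      Brent black
      Galt gray
        Galt→Lodi: Lodi is gray → back edge
Back edge closes the cycle Lodi → Ione → Fargo → Galt → Lodi; its vertices are {Galt, Ione, Lodi, Fargo}.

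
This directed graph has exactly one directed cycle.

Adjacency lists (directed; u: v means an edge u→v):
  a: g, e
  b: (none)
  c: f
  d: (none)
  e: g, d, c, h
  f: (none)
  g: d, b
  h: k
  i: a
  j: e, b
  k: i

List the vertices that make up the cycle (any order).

a, e, h, i, k

DFS with gray/black marking from e:
e gray
  g gray
    d gray
    d black
    b gray
    b black
  g black
  e→d: d black — skip
  c gray
    f gray
    f black
  c black
  h gray
    k gray
      i gray
        a gray
          a→g: g black — skip
          a→e: e is gray → back edge
Back edge closes the cycle e → h → k → i → a → e; its vertices are {a, e, h, i, k}.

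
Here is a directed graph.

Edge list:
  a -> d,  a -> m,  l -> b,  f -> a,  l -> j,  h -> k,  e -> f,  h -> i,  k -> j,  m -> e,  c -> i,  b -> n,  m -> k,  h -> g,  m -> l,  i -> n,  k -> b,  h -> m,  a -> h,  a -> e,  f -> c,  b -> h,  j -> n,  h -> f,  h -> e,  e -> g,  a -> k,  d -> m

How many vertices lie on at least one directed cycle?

9

A vertex is on a directed cycle iff it belongs to a strongly connected component of size ≥ 2 (or has a self-loop).
The vertices on cycles are {a, b, d, e, f, h, k, l, m} — 9 in total.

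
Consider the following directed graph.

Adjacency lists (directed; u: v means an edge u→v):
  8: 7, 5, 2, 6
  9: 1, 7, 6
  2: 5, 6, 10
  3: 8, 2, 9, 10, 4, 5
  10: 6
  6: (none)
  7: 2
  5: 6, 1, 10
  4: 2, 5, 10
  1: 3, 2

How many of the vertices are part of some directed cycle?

8

A vertex is on a directed cycle iff it belongs to a strongly connected component of size ≥ 2 (or has a self-loop).
The vertices on cycles are {1, 2, 3, 4, 5, 7, 8, 9} — 8 in total.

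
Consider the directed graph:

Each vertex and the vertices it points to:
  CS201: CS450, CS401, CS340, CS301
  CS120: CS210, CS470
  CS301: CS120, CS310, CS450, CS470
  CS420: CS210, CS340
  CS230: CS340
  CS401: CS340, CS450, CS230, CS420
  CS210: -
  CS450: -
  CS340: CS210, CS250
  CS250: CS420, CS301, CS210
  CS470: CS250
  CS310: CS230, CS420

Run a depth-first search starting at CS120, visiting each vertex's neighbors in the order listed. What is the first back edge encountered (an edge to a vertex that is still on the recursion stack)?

DFS from CS120 (visiting each vertex's neighbors in the order listed); mark gray on enter, black on exit:
CS120 gray
  CS210 gray
  CS210 black
  CS470 gray
    CS250 gray
      CS420 gray
        CS420→CS210: CS210 black — skip
        CS340 gray
          CS340→CS210: CS210 black — skip
          CS340→CS250: CS250 is gray → back edge
First back edge: CS340 → CS250.

CS340->CS250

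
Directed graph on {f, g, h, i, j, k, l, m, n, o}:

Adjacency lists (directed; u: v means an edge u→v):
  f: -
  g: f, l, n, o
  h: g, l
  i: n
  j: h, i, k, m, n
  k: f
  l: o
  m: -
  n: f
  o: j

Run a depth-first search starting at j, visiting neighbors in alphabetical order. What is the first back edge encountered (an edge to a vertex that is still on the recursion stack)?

o→j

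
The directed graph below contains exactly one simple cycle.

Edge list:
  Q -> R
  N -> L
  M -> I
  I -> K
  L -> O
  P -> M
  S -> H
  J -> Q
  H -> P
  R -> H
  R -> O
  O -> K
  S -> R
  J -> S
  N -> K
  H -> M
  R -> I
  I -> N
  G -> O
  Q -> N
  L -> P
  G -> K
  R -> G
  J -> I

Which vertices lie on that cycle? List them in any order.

I, L, M, N, P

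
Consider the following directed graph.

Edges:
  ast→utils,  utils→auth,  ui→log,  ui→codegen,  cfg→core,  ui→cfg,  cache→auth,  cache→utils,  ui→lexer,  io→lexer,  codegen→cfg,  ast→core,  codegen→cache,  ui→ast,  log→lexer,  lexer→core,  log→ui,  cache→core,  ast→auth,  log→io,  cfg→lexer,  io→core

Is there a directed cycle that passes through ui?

Yes

ui is on a cycle iff ui can reach itself via ≥1 edge.
ui → log → ui — yes.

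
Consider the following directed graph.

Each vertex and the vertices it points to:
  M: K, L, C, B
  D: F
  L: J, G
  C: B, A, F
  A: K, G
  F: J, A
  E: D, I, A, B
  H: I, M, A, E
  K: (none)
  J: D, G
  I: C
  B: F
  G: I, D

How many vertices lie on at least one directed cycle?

8

A vertex is on a directed cycle iff it belongs to a strongly connected component of size ≥ 2 (or has a self-loop).
The vertices on cycles are {A, B, C, D, F, G, I, J} — 8 in total.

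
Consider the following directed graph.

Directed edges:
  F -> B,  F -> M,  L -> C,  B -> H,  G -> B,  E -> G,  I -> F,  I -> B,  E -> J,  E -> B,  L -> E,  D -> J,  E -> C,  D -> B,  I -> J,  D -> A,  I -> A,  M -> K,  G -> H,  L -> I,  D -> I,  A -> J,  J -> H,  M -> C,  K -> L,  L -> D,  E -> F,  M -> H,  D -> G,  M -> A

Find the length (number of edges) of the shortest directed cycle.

For each vertex v, BFS finds the shortest path from v back to v.
The shortest such closed walk is M → K → L → E → F → M, length 5.

5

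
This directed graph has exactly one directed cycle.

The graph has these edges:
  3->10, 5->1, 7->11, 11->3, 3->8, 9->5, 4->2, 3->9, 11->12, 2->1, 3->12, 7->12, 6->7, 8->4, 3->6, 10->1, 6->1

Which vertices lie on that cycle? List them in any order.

DFS with gray/black marking from 3:
3 gray
  6 gray
    1 gray
    1 black
    7 gray
      11 gray
        11→3: 3 is gray → back edge
Back edge closes the cycle 3 → 6 → 7 → 11 → 3; its vertices are {3, 6, 7, 11}.

3, 6, 7, 11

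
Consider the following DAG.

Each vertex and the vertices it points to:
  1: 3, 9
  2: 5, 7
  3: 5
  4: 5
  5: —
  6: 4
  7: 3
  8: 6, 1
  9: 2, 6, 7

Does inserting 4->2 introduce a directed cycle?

Adding 4→2 creates a cycle iff 2 can already reach 4.
Explore from 2: no path reaches 4. The graph stays acyclic.

No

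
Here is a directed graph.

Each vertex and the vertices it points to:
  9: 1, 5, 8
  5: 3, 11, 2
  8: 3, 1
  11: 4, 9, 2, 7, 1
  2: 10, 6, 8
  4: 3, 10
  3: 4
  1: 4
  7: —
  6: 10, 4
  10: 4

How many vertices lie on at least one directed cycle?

6

A vertex is on a directed cycle iff it belongs to a strongly connected component of size ≥ 2 (or has a self-loop).
The vertices on cycles are {3, 4, 5, 9, 10, 11} — 6 in total.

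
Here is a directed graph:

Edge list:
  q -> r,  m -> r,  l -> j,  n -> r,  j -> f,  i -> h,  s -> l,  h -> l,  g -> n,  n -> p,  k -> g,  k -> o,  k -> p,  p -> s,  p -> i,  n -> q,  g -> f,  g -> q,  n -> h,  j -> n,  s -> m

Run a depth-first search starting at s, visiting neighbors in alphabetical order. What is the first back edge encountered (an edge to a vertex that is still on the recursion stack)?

h→l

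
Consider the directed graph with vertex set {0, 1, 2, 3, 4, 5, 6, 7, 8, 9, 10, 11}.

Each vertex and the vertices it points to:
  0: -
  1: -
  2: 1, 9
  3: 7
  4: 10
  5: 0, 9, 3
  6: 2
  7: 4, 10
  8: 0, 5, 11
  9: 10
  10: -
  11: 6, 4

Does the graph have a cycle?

No

DFS with white/gray/black marking, starting from 0:
0 gray
0 black
1 gray
1 black
2 gray
  2→1: 1 black — skip
  9 gray
    10 gray
    10 black
  9 black
2 black
3 gray
  7 gray
    4 gray
      4→10: 10 black — skip
    4 black
    7→10: 10 black — skip
  7 black
3 black
5 gray
  5→0: 0 black — skip
  5→9: 9 black — skip
  5→3: 3 black — skip
5 black
6 gray
  6→2: 2 black — skip
6 black
8 gray
  8→0: 0 black — skip
  8→5: 5 black — skip
  11 gray
    11→6: 6 black — skip
    11→4: 4 black — skip
  11 black
8 black
Every edge goes to a white or black vertex — no back edge, so the graph is acyclic.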